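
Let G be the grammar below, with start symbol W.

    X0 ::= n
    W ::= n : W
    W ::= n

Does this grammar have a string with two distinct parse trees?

(X0 is unreachable from W, so its rules don't affect L(W).) The reachable grammar is A → atom sep A | atom. Each atom is followed by either the separator (recurse) or end-of-string (stop) — no choice point.

Unambiguous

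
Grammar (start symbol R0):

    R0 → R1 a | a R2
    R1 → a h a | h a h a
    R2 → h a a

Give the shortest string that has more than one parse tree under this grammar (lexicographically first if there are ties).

a h a a

length 4: a h a a has 2 parse trees

Two derivations of a h a a:
  R0 ⇒ R1 a ⇒ a h a a
  R0 ⇒ a R2 ⇒ a h a a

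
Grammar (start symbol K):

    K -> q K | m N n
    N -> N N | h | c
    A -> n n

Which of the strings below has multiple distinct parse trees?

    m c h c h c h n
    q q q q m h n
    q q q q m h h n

m c h c h c h n: 42 trees
q q q q m h n: 1 tree
q q q q m h h n: 1 tree

m c h c h c h n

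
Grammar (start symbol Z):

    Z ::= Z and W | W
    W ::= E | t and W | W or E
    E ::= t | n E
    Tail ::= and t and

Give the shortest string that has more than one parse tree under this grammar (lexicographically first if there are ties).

t and t

length 1: no string has ≥2 trees
length 2: no string has ≥2 trees
length 3: t and t has 2 parse trees

Two derivations of t and t:
  Z ⇒ Z and W ⇒ W and W ⇒ E and W ⇒ t and W ⇒ t and E ⇒ t and t
  Z ⇒ W ⇒ t and W ⇒ t and E ⇒ t and t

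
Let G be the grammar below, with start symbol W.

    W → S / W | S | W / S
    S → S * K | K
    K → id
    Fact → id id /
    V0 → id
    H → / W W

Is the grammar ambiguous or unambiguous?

Witness: id / id

Derivation 1: W ⇒ S / W ⇒ K / W ⇒ id / W ⇒ id / S ⇒ id / K ⇒ id / id
Derivation 2: W ⇒ W / S ⇒ S / S ⇒ K / S ⇒ id / S ⇒ id / K ⇒ id / id

Two distinct leftmost derivations for the same string.

Ambiguous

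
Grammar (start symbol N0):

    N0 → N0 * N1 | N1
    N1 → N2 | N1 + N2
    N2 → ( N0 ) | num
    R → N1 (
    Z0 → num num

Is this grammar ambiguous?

Unambiguous

(R, Z0 are unreachable from N0, so their rules don't affect L(N0).) This is a standard precedence ladder (N0 over N1 over N2), with each level left-recursive on its own operator ('*' at N0, '+' at N1). That structure is LR(1), hence unambiguous.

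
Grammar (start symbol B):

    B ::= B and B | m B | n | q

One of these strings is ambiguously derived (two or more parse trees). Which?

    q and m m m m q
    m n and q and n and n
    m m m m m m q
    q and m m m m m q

q and m m m m q: 1 tree
m n and q and n and n: 14 trees
m m m m m m q: 1 tree
q and m m m m m q: 1 tree

m n and q and n and n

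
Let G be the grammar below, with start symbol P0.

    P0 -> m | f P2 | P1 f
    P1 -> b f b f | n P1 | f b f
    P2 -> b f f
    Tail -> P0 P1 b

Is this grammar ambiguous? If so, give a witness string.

Ambiguous

Witness: f b f f

Derivation 1: P0 ⇒ f P2 ⇒ f b f f
Derivation 2: P0 ⇒ P1 f ⇒ f b f f

Two distinct leftmost derivations for the same string.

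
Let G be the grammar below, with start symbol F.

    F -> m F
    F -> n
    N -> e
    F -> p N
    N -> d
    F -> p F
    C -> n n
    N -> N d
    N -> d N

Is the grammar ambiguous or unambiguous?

Witness: p d d

Derivation 1: F ⇒ p N ⇒ p N d ⇒ p d d
Derivation 2: F ⇒ p N ⇒ p d N ⇒ p d d

Two distinct leftmost derivations for the same string.

Ambiguous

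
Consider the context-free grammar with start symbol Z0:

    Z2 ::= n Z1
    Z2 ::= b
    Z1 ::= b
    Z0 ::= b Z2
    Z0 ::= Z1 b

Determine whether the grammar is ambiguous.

Ambiguous

Witness: b b

Derivation 1: Z0 ⇒ b Z2 ⇒ b b
Derivation 2: Z0 ⇒ Z1 b ⇒ b b

Two distinct leftmost derivations for the same string.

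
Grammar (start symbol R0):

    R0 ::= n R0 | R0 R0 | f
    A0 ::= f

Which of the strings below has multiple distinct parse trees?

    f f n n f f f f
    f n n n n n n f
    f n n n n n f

f f n n f f f f: 123 trees
f n n n n n n f: 1 tree
f n n n n n f: 1 tree

f f n n f f f f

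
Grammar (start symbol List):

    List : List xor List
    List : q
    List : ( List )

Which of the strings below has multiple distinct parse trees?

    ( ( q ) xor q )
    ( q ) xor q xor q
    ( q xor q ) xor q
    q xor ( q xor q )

( q ) xor q xor q

( ( q ) xor q ): 1 tree
( q ) xor q xor q: 2 trees
( q xor q ) xor q: 1 tree
q xor ( q xor q ): 1 tree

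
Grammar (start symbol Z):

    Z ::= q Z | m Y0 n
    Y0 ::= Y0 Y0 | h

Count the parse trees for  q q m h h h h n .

Parse trees for q q m h h h h n:
  [Z q [Z q [Z m [Y0 [Y0 h] [Y0 [Y0 h] [Y0 [Y0 h] [Y0 h]]]] n]]]
  [Z q [Z q [Z m [Y0 [Y0 h] [Y0 [Y0 [Y0 h] [Y0 h]] [Y0 h]]] n]]]
  [Z q [Z q [Z m [Y0 [Y0 [Y0 h] [Y0 h]] [Y0 [Y0 h] [Y0 h]]] n]]]
  [Z q [Z q [Z m [Y0 [Y0 [Y0 h] [Y0 [Y0 h] [Y0 h]]] [Y0 h]] n]]]
  [Z q [Z q [Z m [Y0 [Y0 [Y0 [Y0 h] [Y0 h]] [Y0 h]] [Y0 h]] n]]]

5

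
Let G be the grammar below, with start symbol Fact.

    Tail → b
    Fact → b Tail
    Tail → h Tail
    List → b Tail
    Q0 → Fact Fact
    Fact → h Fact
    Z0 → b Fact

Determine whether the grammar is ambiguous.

Unambiguous

Only Fact, Tail are reachable from Fact; ignoring the rest: Restricted to the reachable nonterminals, every rule has the form A → t or A → t B, and no two rules for the same A share a first terminal. The grammar encodes a DFA — one run per string.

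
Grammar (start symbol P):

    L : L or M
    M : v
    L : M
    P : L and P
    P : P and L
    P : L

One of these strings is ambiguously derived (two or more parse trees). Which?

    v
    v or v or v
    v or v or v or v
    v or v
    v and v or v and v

v: 1 tree
v or v or v: 1 tree
v or v or v or v: 1 tree
v or v: 1 tree
v and v or v and v: 4 trees

v and v or v and v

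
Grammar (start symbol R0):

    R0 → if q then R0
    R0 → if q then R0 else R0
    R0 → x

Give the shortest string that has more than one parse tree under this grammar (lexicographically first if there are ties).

length 1: no string has ≥2 trees
length 4: no string has ≥2 trees
length 6: no string has ≥2 trees
length 7: no string has ≥2 trees
length 9: if q then if q then x else x has 2 parse trees

Two derivations of if q then if q then x else x:
  R0 ⇒ if q then R0 ⇒ if q then if q then R0 else R0 ⇒ if q then if q then x else R0 ⇒ if q then if q then x else x
  R0 ⇒ if q then R0 else R0 ⇒ if q then if q then R0 else R0 ⇒ if q then if q then x else R0 ⇒ if q then if q then x else x

if q then if q then x else x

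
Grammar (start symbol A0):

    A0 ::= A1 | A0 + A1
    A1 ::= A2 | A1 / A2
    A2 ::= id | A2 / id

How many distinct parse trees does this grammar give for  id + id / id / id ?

4

Parse trees for id + id / id / id:
  [A0 [A0 [A1 [A2 id]]] + [A1 [A2 [A2 [A2 id] / id] / id]]]
  [A0 [A0 [A1 [A2 id]]] + [A1 [A1 [A2 id]] / [A2 [A2 id] / id]]]
  [A0 [A0 [A1 [A2 id]]] + [A1 [A1 [A2 [A2 id] / id]] / [A2 id]]]
  [A0 [A0 [A1 [A2 id]]] + [A1 [A1 [A1 [A2 id]] / [A2 id]] / [A2 id]]]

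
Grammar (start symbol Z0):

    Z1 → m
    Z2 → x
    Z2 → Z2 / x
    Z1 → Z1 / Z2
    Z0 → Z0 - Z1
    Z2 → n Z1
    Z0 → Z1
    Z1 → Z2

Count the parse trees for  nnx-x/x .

2

Parse trees for nnx-x/x:
  [Z0 [Z0 [Z1 [Z2 n [Z1 [Z2 n [Z1 [Z2 x]]]]]]] - [Z1 [Z1 [Z2 x]] / [Z2 x]]]
  [Z0 [Z0 [Z1 [Z2 n [Z1 [Z2 n [Z1 [Z2 x]]]]]]] - [Z1 [Z2 [Z2 x] / x]]]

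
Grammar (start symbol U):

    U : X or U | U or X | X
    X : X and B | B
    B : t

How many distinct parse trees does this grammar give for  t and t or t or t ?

4

Parse trees for t and t or t or t:
  [U [X [X [B t]] and [B t]] or [U [X [B t]] or [U [X [B t]]]]]
  [U [X [X [B t]] and [B t]] or [U [U [X [B t]]] or [X [B t]]]]
  [U [U [X [X [B t]] and [B t]] or [U [X [B t]]]] or [X [B t]]]
  [U [U [U [X [X [B t]] and [B t]]] or [X [B t]]] or [X [B t]]]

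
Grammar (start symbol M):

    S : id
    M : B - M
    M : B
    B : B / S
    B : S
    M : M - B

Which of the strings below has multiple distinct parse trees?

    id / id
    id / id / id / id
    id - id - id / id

id / id: 1 tree
id / id / id / id: 1 tree
id - id - id / id: 4 trees

id - id - id / id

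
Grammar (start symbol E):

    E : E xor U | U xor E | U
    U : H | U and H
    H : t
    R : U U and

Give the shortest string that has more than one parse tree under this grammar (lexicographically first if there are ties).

length 1: no string has ≥2 trees
length 3: t xor t has 2 parse trees

Two derivations of t xor t:
  E ⇒ E xor U ⇒ U xor U ⇒ H xor U ⇒ t xor U ⇒ t xor H ⇒ t xor t
  E ⇒ U xor E ⇒ H xor E ⇒ t xor E ⇒ t xor U ⇒ t xor H ⇒ t xor t

t xor t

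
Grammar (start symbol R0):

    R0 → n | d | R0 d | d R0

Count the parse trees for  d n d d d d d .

Parse trees for d n d d d d d:
  [R0 [R0 [R0 [R0 [R0 [R0 d [R0 n]] d] d] d] d] d]
  [R0 [R0 [R0 [R0 [R0 d [R0 [R0 n] d]] d] d] d] d]
  [R0 [R0 [R0 [R0 d [R0 [R0 [R0 n] d] d]] d] d] d]
  [R0 [R0 [R0 d [R0 [R0 [R0 [R0 n] d] d] d]] d] d]
  [R0 [R0 d [R0 [R0 [R0 [R0 [R0 n] d] d] d] d]] d]
  [R0 d [R0 [R0 [R0 [R0 [R0 [R0 n] d] d] d] d] d]]

6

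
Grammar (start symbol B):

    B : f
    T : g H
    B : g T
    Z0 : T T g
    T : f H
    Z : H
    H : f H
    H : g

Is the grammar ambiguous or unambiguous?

Unambiguous

(Z, Z0 are unreachable from B, so their rules don't affect L(B).) Each reachable nonterminal has at most one production per leading terminal, and all productions are right-linear; the derivation is determined token-by-token.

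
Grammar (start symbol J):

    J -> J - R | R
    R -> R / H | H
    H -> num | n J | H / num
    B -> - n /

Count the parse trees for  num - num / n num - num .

2

Parse trees for num - num / n num - num:
  [J [J [R [H num]]] - [R [R [H num]] / [H n [J [J [R [H num]]] - [R [H num]]]]]]
  [J [J [J [R [H num]]] - [R [R [H num]] / [H n [J [R [H num]]]]]] - [R [H num]]]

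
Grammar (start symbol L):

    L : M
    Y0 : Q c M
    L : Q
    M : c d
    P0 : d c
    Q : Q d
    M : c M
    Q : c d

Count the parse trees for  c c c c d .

Parse trees for c c c c d:
  [L [M c [M c [M c [M c d]]]]]

1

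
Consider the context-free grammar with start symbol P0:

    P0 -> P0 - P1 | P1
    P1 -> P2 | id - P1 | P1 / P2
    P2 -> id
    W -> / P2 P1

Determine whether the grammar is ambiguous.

Witness: id - id

Derivation 1: P0 ⇒ P0 - P1 ⇒ P1 - P1 ⇒ P2 - P1 ⇒ id - P1 ⇒ id - P2 ⇒ id - id
Derivation 2: P0 ⇒ P1 ⇒ id - P1 ⇒ id - P2 ⇒ id - id

Two distinct leftmost derivations for the same string.

Ambiguous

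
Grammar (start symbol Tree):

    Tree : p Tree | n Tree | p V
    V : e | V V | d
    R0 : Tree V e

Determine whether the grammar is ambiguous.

Ambiguous

Witness: p d d d

Derivation 1: Tree ⇒ p V ⇒ p V V ⇒ p V V V ⇒ p d V V ⇒ p d d V ⇒ p d d d
Derivation 2: Tree ⇒ p V ⇒ p V V ⇒ p d V ⇒ p d V V ⇒ p d d V ⇒ p d d d

Two distinct leftmost derivations for the same string.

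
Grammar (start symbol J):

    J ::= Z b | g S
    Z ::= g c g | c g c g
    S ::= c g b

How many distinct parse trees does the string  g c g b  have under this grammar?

Parse trees for g c g b:
  [J [Z g c g] b]
  [J g [S c g b]]

2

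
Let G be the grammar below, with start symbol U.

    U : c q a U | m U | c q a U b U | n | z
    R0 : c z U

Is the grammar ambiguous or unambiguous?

Witness: c q a c q a n b n

Derivation 1: U ⇒ c q a U ⇒ c q a c q a U b U ⇒ c q a c q a n b U ⇒ c q a c q a n b n
Derivation 2: U ⇒ c q a U b U ⇒ c q a c q a U b U ⇒ c q a c q a n b U ⇒ c q a c q a n b n

Two distinct leftmost derivations for the same string.

Ambiguous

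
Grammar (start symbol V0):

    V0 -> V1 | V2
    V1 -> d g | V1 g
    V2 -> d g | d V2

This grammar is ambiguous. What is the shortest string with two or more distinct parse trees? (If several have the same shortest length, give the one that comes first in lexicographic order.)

length 2: d g has 2 parse trees

Two derivations of d g:
  V0 ⇒ V1 ⇒ d g
  V0 ⇒ V2 ⇒ d g

d g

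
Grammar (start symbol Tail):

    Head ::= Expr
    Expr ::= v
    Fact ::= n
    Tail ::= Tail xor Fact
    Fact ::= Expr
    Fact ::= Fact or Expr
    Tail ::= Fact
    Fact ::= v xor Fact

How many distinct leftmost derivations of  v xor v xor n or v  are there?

Parse trees for v xor v xor n or v:
  [Tail [Tail [Fact [Expr v]]] xor [Fact [Fact v xor [Fact n]] or [Expr v]]]
  [Tail [Tail [Fact [Expr v]]] xor [Fact v xor [Fact [Fact n] or [Expr v]]]]
  [Tail [Tail [Tail [Fact [Expr v]]] xor [Fact [Expr v]]] xor [Fact [Fact n] or [Expr v]]]
  [Tail [Tail [Fact v xor [Fact [Expr v]]]] xor [Fact [Fact n] or [Expr v]]]
  [Tail [Fact [Fact v xor [Fact v xor [Fact n]]] or [Expr v]]]
  [Tail [Fact v xor [Fact [Fact v xor [Fact n]] or [Expr v]]]]
  [Tail [Fact v xor [Fact v xor [Fact [Fact n] or [Expr v]]]]]

7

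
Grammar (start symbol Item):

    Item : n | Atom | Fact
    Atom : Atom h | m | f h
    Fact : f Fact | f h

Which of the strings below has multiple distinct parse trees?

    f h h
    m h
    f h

f h h: 1 tree
m h: 1 tree
f h: 2 trees

f h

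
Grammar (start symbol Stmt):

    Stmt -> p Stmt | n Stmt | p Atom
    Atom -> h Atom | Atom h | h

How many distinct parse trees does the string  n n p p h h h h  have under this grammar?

Parse trees for n n p p h h h h:
  [Stmt n [Stmt n [Stmt p [Stmt p [Atom h [Atom h [Atom h [Atom h]]]]]]]]
  [Stmt n [Stmt n [Stmt p [Stmt p [Atom h [Atom h [Atom [Atom h] h]]]]]]]
  [Stmt n [Stmt n [Stmt p [Stmt p [Atom h [Atom [Atom h [Atom h]] h]]]]]]
  [Stmt n [Stmt n [Stmt p [Stmt p [Atom h [Atom [Atom [Atom h] h] h]]]]]]
  [Stmt n [Stmt n [Stmt p [Stmt p [Atom [Atom h [Atom h [Atom h]]] h]]]]]
  [Stmt n [Stmt n [Stmt p [Stmt p [Atom [Atom h [Atom [Atom h] h]] h]]]]]
  [Stmt n [Stmt n [Stmt p [Stmt p [Atom [Atom [Atom h [Atom h]] h] h]]]]]
  [Stmt n [Stmt n [Stmt p [Stmt p [Atom [Atom [Atom [Atom h] h] h] h]]]]]

8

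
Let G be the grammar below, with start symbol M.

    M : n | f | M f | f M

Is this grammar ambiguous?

Witness: f f

Derivation 1: M ⇒ M f ⇒ f f
Derivation 2: M ⇒ f M ⇒ f f

Two distinct leftmost derivations for the same string.

Ambiguous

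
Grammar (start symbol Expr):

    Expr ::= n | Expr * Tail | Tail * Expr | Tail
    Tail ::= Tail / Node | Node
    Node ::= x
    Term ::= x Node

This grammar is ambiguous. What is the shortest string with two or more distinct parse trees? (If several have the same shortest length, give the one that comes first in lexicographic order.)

length 1: no string has ≥2 trees
length 3: x * x has 2 parse trees

Two derivations of x * x:
  Expr ⇒ Expr * Tail ⇒ Tail * Tail ⇒ Node * Tail ⇒ x * Tail ⇒ x * Node ⇒ x * x
  Expr ⇒ Tail * Expr ⇒ Node * Expr ⇒ x * Expr ⇒ x * Tail ⇒ x * Node ⇒ x * x

x * x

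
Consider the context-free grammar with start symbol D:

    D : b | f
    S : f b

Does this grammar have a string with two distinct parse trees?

Unambiguous

(S is unreachable from D, so its rules don't affect L(D).) Restricted to the reachable nonterminals, every rule has the form A → t or A → t B, and no two rules for the same A share a first terminal. The grammar encodes a DFA — one run per string.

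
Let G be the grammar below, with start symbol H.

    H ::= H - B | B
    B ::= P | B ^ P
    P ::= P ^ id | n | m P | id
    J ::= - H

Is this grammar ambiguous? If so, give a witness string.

Witness: id ^ id

Derivation 1: H ⇒ B ⇒ P ⇒ P ^ id ⇒ id ^ id
Derivation 2: H ⇒ B ⇒ B ^ P ⇒ P ^ P ⇒ id ^ P ⇒ id ^ id

Two distinct leftmost derivations for the same string.

Ambiguous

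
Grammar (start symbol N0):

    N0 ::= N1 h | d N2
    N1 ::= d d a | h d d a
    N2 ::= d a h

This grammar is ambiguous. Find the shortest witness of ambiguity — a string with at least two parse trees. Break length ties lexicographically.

length 4: d d a h has 2 parse trees

Two derivations of d d a h:
  N0 ⇒ N1 h ⇒ d d a h
  N0 ⇒ d N2 ⇒ d d a h

d d a h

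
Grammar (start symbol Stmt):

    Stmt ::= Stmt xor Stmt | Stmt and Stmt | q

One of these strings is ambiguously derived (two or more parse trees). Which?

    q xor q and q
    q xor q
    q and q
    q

q xor q and q

q xor q and q: 2 trees
q xor q: 1 tree
q and q: 1 tree
q: 1 tree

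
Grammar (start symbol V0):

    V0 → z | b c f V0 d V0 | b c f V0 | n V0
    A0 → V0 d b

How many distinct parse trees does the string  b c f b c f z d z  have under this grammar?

2

Parse trees for b c f b c f z d z:
  [V0 b c f [V0 b c f [V0 z]] d [V0 z]]
  [V0 b c f [V0 b c f [V0 z] d [V0 z]]]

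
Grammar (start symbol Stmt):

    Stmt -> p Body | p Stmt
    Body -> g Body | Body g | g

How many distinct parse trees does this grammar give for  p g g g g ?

8

Parse trees for p g g g g:
  [Stmt p [Body g [Body g [Body g [Body g]]]]]
  [Stmt p [Body g [Body g [Body [Body g] g]]]]
  [Stmt p [Body g [Body [Body g [Body g]] g]]]
  [Stmt p [Body g [Body [Body [Body g] g] g]]]
  [Stmt p [Body [Body g [Body g [Body g]]] g]]
  [Stmt p [Body [Body g [Body [Body g] g]] g]]
  [Stmt p [Body [Body [Body g [Body g]] g] g]]
  [Stmt p [Body [Body [Body [Body g] g] g] g]]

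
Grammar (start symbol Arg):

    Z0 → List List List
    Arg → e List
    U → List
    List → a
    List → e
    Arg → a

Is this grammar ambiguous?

Unambiguous

(Z0, U are unreachable from Arg, so their rules don't affect L(Arg).) The reachable rules are right-linear with at most one rule per (nonterminal, next-terminal) pair. Each input token forces the next rule, so parsing is deterministic.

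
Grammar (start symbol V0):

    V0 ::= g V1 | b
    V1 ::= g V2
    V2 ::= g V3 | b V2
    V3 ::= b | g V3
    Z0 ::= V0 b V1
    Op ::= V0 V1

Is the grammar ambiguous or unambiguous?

Only V0, V1, V2, V3 are reachable from V0; ignoring the rest: Each reachable nonterminal has at most one production per leading terminal, and all productions are right-linear; the derivation is determined token-by-token.

Unambiguous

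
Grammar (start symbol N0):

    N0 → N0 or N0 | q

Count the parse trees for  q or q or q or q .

5

Parse trees for q or q or q or q:
  [N0 [N0 q] or [N0 [N0 q] or [N0 [N0 q] or [N0 q]]]]
  [N0 [N0 q] or [N0 [N0 [N0 q] or [N0 q]] or [N0 q]]]
  [N0 [N0 [N0 q] or [N0 q]] or [N0 [N0 q] or [N0 q]]]
  [N0 [N0 [N0 q] or [N0 [N0 q] or [N0 q]]] or [N0 q]]
  [N0 [N0 [N0 [N0 q] or [N0 q]] or [N0 q]] or [N0 q]]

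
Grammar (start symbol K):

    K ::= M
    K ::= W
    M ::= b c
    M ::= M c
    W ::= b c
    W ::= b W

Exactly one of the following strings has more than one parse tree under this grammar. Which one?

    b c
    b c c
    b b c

b c: 2 trees
b c c: 1 tree
b b c: 1 tree

b c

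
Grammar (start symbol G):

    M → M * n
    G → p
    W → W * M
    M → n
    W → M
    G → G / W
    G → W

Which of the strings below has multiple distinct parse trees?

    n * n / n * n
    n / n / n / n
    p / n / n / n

n * n / n * n: 4 trees
n / n / n / n: 1 tree
p / n / n / n: 1 tree

n * n / n * n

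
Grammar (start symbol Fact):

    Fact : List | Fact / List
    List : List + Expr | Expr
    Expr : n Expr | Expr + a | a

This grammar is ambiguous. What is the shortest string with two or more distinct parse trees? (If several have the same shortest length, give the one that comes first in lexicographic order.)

a + a

length 1: no string has ≥2 trees
length 2: no string has ≥2 trees
length 3: a + a has 2 parse trees

Two derivations of a + a:
  Fact ⇒ List ⇒ List + Expr ⇒ Expr + Expr ⇒ a + Expr ⇒ a + a
  Fact ⇒ List ⇒ Expr ⇒ Expr + a ⇒ a + a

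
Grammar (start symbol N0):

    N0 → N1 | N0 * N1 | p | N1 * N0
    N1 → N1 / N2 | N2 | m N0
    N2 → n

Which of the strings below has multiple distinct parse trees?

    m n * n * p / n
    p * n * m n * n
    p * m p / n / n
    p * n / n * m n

p * n * m n * n

m n * n * p / n: 1 tree
p * n * m n * n: 3 trees
p * m p / n / n: 1 tree
p * n / n * m n: 1 tree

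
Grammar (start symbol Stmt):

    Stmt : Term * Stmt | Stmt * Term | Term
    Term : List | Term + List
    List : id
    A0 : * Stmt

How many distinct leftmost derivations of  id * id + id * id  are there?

4

Parse trees for id * id + id * id:
  [Stmt [Term [List id]] * [Stmt [Term [Term [List id]] + [List id]] * [Stmt [Term [List id]]]]]
  [Stmt [Term [List id]] * [Stmt [Stmt [Term [Term [List id]] + [List id]]] * [Term [List id]]]]
  [Stmt [Stmt [Term [List id]] * [Stmt [Term [Term [List id]] + [List id]]]] * [Term [List id]]]
  [Stmt [Stmt [Stmt [Term [List id]]] * [Term [Term [List id]] + [List id]]] * [Term [List id]]]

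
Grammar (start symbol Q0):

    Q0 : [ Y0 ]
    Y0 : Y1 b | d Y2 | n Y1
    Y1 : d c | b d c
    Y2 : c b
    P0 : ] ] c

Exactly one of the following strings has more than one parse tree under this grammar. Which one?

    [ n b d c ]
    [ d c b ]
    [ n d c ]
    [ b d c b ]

[ n b d c ]: 1 tree
[ d c b ]: 2 trees
[ n d c ]: 1 tree
[ b d c b ]: 1 tree

[ d c b ]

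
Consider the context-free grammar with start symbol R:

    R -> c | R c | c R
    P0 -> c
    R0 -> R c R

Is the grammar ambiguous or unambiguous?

Ambiguous

Witness: c c

Derivation 1: R ⇒ R c ⇒ c c
Derivation 2: R ⇒ c R ⇒ c c

Two distinct leftmost derivations for the same string.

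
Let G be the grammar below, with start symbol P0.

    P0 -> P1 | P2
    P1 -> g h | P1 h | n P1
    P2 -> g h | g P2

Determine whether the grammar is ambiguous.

Ambiguous

Witness: g h

Derivation 1: P0 ⇒ P1 ⇒ g h
Derivation 2: P0 ⇒ P2 ⇒ g h

Two distinct leftmost derivations for the same string.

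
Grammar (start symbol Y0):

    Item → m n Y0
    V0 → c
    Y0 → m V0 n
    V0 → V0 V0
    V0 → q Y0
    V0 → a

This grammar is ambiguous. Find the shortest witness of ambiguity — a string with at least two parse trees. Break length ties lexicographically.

length 3: no string has ≥2 trees
length 4: no string has ≥2 trees
length 5: m a a a n has 2 parse trees

Two derivations of m a a a n:
  Y0 ⇒ m V0 n ⇒ m V0 V0 n ⇒ m V0 V0 V0 n ⇒ m a V0 V0 n ⇒ m a a V0 n ⇒ m a a a n
  Y0 ⇒ m V0 n ⇒ m V0 V0 n ⇒ m a V0 n ⇒ m a V0 V0 n ⇒ m a a V0 n ⇒ m a a a n

m a a a n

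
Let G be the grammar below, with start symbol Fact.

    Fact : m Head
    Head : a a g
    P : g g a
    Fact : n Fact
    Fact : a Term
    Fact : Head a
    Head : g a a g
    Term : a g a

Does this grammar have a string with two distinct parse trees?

Witness: a a g a

Derivation 1: Fact ⇒ a Term ⇒ a a g a
Derivation 2: Fact ⇒ Head a ⇒ a a g a

Two distinct leftmost derivations for the same string.

Ambiguous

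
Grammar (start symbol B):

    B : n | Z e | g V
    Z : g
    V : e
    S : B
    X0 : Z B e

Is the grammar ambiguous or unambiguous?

Witness: g e

Derivation 1: B ⇒ Z e ⇒ g e
Derivation 2: B ⇒ g V ⇒ g e

Two distinct leftmost derivations for the same string.

Ambiguous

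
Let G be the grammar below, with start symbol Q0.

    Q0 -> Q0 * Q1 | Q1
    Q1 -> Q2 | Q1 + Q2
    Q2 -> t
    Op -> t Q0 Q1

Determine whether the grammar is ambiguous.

Unambiguous

Only Q0, Q1, Q2 are reachable from Q0; ignoring the rest: Q0 → Q0 * Q1 | Q1  ;  Q1 → Q1 + Q2 | Q2  — a left-associative chain with Q2 at the bottom. Each string factors uniquely by precedence.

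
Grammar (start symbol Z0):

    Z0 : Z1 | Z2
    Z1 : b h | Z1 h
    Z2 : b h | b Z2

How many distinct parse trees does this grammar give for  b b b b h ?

Parse trees for b b b b h:
  [Z0 [Z2 b [Z2 b [Z2 b [Z2 b h]]]]]

1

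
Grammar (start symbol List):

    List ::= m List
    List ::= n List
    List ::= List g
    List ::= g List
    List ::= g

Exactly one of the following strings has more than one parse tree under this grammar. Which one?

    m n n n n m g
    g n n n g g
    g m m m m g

g n n n g g

m n n n n m g: 1 tree
g n n n g g: 6 trees
g m m m m g: 1 tree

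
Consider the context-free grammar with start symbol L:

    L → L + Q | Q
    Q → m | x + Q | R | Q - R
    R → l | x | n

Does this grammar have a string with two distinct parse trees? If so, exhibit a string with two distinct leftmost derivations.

Ambiguous

Witness: x + l

Derivation 1: L ⇒ L + Q ⇒ Q + Q ⇒ R + Q ⇒ x + Q ⇒ x + R ⇒ x + l
Derivation 2: L ⇒ Q ⇒ x + Q ⇒ x + R ⇒ x + l

Two distinct leftmost derivations for the same string.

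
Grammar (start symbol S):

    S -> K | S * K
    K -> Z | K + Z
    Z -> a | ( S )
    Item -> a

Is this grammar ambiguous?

(Item is unreachable from S, so its rules don't affect L(S).) The grammar is stratified — S handles '*' (left-recursive), K handles '+', Z atoms. Each operator has a fixed associativity and precedence level, so every string has one parse.

Unambiguous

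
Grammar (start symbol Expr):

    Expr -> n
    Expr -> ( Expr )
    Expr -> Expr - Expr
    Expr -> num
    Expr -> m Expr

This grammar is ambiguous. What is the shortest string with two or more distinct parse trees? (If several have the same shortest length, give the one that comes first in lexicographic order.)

length 1: no string has ≥2 trees
length 2: no string has ≥2 trees
length 3: no string has ≥2 trees
length 4: m n - n has 2 parse trees

Two derivations of m n - n:
  Expr ⇒ Expr - Expr ⇒ m Expr - Expr ⇒ m n - Expr ⇒ m n - n
  Expr ⇒ m Expr ⇒ m Expr - Expr ⇒ m n - Expr ⇒ m n - n

m n - n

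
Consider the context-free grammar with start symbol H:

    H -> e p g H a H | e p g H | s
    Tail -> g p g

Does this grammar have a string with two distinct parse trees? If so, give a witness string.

Witness: e p g e p g s a s

Derivation 1: H ⇒ e p g H a H ⇒ e p g e p g H a H ⇒ e p g e p g s a H ⇒ e p g e p g s a s
Derivation 2: H ⇒ e p g H ⇒ e p g e p g H a H ⇒ e p g e p g s a H ⇒ e p g e p g s a s

Two distinct leftmost derivations for the same string.

Ambiguous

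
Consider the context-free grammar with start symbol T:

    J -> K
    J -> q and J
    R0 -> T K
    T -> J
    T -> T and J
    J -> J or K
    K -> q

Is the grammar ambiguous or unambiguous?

Ambiguous

Witness: q and q

Derivation 1: T ⇒ J ⇒ q and J ⇒ q and K ⇒ q and q
Derivation 2: T ⇒ T and J ⇒ J and J ⇒ K and J ⇒ q and J ⇒ q and K ⇒ q and q

Two distinct leftmost derivations for the same string.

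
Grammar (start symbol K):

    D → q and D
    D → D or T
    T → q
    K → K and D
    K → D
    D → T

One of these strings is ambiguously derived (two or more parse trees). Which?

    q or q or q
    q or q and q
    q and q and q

q or q or q: 1 tree
q or q and q: 1 tree
q and q and q: 4 trees

q and q and q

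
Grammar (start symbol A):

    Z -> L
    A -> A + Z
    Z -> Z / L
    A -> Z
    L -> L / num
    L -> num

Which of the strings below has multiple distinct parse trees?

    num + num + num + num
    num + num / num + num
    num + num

num + num / num + num

num + num + num + num: 1 tree
num + num / num + num: 2 trees
num + num: 1 tree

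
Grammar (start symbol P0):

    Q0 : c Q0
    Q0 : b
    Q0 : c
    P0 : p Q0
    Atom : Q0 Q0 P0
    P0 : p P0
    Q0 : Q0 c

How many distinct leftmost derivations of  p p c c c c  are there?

Parse trees for p p c c c c:
  [P0 p [P0 p [Q0 c [Q0 c [Q0 c [Q0 c]]]]]]
  [P0 p [P0 p [Q0 c [Q0 c [Q0 [Q0 c] c]]]]]
  [P0 p [P0 p [Q0 c [Q0 [Q0 c [Q0 c]] c]]]]
  [P0 p [P0 p [Q0 c [Q0 [Q0 [Q0 c] c] c]]]]
  [P0 p [P0 p [Q0 [Q0 c [Q0 c [Q0 c]]] c]]]
  [P0 p [P0 p [Q0 [Q0 c [Q0 [Q0 c] c]] c]]]
  [P0 p [P0 p [Q0 [Q0 [Q0 c [Q0 c]] c] c]]]
  [P0 p [P0 p [Q0 [Q0 [Q0 [Q0 c] c] c] c]]]

8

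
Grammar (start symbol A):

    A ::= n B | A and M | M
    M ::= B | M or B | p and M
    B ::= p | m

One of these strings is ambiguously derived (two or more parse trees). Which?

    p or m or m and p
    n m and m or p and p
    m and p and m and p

m and p and m and p

p or m or m and p: 1 tree
n m and m or p and p: 1 tree
m and p and m and p: 2 trees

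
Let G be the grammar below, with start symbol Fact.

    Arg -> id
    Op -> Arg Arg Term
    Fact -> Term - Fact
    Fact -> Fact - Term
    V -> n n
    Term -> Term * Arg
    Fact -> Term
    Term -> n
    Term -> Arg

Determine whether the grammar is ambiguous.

Witness: id - id

Derivation 1: Fact ⇒ Term - Fact ⇒ Arg - Fact ⇒ id - Fact ⇒ id - Term ⇒ id - Arg ⇒ id - id
Derivation 2: Fact ⇒ Fact - Term ⇒ Term - Term ⇒ Arg - Term ⇒ id - Term ⇒ id - Arg ⇒ id - id

Two distinct leftmost derivations for the same string.

Ambiguous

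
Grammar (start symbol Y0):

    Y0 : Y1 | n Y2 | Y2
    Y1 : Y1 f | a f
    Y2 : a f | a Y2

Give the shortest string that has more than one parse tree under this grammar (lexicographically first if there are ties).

a f

length 2: a f has 2 parse trees

Two derivations of a f:
  Y0 ⇒ Y1 ⇒ a f
  Y0 ⇒ Y2 ⇒ a f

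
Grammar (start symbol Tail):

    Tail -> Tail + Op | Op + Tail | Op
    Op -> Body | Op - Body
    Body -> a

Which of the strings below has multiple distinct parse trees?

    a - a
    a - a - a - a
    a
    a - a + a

a - a + a

a - a: 1 tree
a - a - a - a: 1 tree
a: 1 tree
a - a + a: 2 trees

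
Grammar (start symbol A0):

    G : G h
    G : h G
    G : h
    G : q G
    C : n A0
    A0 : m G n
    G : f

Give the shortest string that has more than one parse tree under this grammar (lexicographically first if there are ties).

length 3: no string has ≥2 trees
length 4: m h h n has 2 parse trees

Two derivations of m h h n:
  A0 ⇒ m G n ⇒ m G h n ⇒ m h h n
  A0 ⇒ m G n ⇒ m h G n ⇒ m h h n

m h h n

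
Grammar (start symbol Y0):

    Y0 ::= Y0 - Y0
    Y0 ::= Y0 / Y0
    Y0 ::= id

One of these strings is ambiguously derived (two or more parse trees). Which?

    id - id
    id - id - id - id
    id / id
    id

id - id - id - id

id - id: 1 tree
id - id - id - id: 5 trees
id / id: 1 tree
id: 1 tree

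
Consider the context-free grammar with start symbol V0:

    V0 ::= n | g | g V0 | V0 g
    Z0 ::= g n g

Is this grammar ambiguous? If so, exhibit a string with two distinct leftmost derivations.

Witness: g g

Derivation 1: V0 ⇒ g V0 ⇒ g g
Derivation 2: V0 ⇒ V0 g ⇒ g g

Two distinct leftmost derivations for the same string.

Ambiguous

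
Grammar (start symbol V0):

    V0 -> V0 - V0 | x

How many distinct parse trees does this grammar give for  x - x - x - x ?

5

Parse trees for x - x - x - x:
  [V0 [V0 x] - [V0 [V0 x] - [V0 [V0 x] - [V0 x]]]]
  [V0 [V0 x] - [V0 [V0 [V0 x] - [V0 x]] - [V0 x]]]
  [V0 [V0 [V0 x] - [V0 x]] - [V0 [V0 x] - [V0 x]]]
  [V0 [V0 [V0 x] - [V0 [V0 x] - [V0 x]]] - [V0 x]]
  [V0 [V0 [V0 [V0 x] - [V0 x]] - [V0 x]] - [V0 x]]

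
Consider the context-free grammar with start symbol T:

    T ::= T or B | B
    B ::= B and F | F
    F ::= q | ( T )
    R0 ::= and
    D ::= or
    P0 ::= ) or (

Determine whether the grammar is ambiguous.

(R0, D, P0 are unreachable from T, so their rules don't affect L(T).) T → T or B | B  ;  B → B and F | F  — a left-associative chain with F at the bottom. Each string factors uniquely by precedence.

Unambiguous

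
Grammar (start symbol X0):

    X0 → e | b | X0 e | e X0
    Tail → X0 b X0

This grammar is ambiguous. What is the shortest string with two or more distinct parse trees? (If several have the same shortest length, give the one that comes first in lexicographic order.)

e e

length 1: no string has ≥2 trees
length 2: e e has 2 parse trees

Two derivations of e e:
  X0 ⇒ X0 e ⇒ e e
  X0 ⇒ e X0 ⇒ e e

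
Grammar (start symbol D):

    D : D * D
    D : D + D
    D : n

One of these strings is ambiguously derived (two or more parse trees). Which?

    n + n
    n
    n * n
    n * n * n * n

n * n * n * n

n + n: 1 tree
n: 1 tree
n * n: 1 tree
n * n * n * n: 5 trees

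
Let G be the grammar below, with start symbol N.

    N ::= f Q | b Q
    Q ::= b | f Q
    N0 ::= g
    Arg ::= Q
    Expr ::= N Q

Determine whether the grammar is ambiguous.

Unambiguous

Only N, Q are reachable from N; ignoring the rest: The reachable rules are right-linear with at most one rule per (nonterminal, next-terminal) pair. Each input token forces the next rule, so parsing is deterministic.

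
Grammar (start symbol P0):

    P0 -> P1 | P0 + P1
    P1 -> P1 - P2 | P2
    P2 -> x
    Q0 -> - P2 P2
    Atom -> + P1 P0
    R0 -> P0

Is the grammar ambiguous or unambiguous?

Unambiguous

Only P0, P1, P2 are reachable from P0; ignoring the rest: This is a standard precedence ladder (P0 over P1 over P2), with each level left-recursive on its own operator ('+' at P0, '-' at P1). That structure is LR(1), hence unambiguous.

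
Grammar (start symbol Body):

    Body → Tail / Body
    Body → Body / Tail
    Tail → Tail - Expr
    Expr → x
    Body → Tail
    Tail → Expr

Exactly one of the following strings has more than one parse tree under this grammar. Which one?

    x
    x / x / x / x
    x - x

x: 1 tree
x / x / x / x: 8 trees
x - x: 1 tree

x / x / x / x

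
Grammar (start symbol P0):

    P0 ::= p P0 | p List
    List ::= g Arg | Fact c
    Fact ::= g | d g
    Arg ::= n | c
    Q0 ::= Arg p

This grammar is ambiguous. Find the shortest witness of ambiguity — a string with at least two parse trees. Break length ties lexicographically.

p g c

length 3: p g c has 2 parse trees

Two derivations of p g c:
  P0 ⇒ p List ⇒ p g Arg ⇒ p g c
  P0 ⇒ p List ⇒ p Fact c ⇒ p g c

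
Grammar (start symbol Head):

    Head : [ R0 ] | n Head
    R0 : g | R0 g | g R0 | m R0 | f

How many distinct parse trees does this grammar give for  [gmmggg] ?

16

Parse trees for [gmmggg] (showing first 6 of 16):
  [Head [ [R0 [R0 [R0 g [R0 m [R0 m [R0 g]]]] g] g] ]]
  [Head [ [R0 [R0 g [R0 [R0 m [R0 m [R0 g]]] g]] g] ]]
  [Head [ [R0 [R0 g [R0 m [R0 [R0 m [R0 g]] g]]] g] ]]
  [Head [ [R0 [R0 g [R0 m [R0 m [R0 [R0 g] g]]]] g] ]]
  [Head [ [R0 [R0 g [R0 m [R0 m [R0 g [R0 g]]]]] g] ]]
  [Head [ [R0 g [R0 [R0 [R0 m [R0 m [R0 g]]] g] g]] ]]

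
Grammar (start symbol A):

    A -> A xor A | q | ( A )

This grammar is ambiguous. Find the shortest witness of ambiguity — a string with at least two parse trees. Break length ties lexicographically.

length 1: no string has ≥2 trees
length 3: no string has ≥2 trees
length 5: q xor q xor q has 2 parse trees

Two derivations of q xor q xor q:
  A ⇒ A xor A ⇒ A xor A xor A ⇒ q xor A xor A ⇒ q xor q xor A ⇒ q xor q xor q
  A ⇒ A xor A ⇒ q xor A ⇒ q xor A xor A ⇒ q xor q xor A ⇒ q xor q xor q

q xor q xor q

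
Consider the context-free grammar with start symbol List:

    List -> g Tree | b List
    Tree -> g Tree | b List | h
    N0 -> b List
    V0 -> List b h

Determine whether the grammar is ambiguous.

Unambiguous

(N0, V0 are unreachable from List, so their rules don't affect L(List).) Each reachable nonterminal has at most one production per leading terminal, and all productions are right-linear; the derivation is determined token-by-token.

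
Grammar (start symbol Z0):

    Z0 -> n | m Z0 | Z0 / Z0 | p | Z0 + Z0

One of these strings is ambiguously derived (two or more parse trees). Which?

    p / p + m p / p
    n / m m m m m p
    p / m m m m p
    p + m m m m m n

p / p + m p / p: 7 trees
n / m m m m m p: 1 tree
p / m m m m p: 1 tree
p + m m m m m n: 1 tree

p / p + m p / p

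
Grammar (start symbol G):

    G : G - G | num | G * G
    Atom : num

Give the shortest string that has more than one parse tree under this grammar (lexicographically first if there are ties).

num * num * num

length 1: no string has ≥2 trees
length 3: no string has ≥2 trees
length 5: num * num * num has 2 parse trees

Two derivations of num * num * num:
  G ⇒ G * G ⇒ num * G ⇒ num * G * G ⇒ num * num * G ⇒ num * num * num
  G ⇒ G * G ⇒ G * G * G ⇒ num * G * G ⇒ num * num * G ⇒ num * num * num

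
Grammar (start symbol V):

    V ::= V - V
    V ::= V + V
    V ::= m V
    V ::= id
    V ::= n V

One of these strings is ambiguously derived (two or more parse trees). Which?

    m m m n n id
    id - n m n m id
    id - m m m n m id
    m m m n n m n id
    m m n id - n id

m m m n n id: 1 tree
id - n m n m id: 1 tree
id - m m m n m id: 1 tree
m m m n n m n id: 1 tree
m m n id - n id: 4 trees

m m n id - n id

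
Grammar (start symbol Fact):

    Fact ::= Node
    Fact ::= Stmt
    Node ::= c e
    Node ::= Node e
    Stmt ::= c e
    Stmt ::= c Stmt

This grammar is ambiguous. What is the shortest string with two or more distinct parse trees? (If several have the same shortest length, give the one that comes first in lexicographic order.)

c e

length 2: c e has 2 parse trees

Two derivations of c e:
  Fact ⇒ Node ⇒ c e
  Fact ⇒ Stmt ⇒ c e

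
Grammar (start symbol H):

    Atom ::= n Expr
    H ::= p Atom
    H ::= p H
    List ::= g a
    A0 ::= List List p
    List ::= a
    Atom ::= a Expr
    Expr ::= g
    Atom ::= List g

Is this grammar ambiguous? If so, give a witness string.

Ambiguous

Witness: p a g

Derivation 1: H ⇒ p Atom ⇒ p a Expr ⇒ p a g
Derivation 2: H ⇒ p Atom ⇒ p List g ⇒ p a g

Two distinct leftmost derivations for the same string.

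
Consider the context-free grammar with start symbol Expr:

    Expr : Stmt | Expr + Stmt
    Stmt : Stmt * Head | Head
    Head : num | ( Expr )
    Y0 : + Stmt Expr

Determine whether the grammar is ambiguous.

Only Expr, Stmt, Head are reachable from Expr; ignoring the rest: The grammar is stratified — Expr handles '+' (left-recursive), Stmt handles '*', Head atoms. Each operator has a fixed associativity and precedence level, so every string has one parse.

Unambiguous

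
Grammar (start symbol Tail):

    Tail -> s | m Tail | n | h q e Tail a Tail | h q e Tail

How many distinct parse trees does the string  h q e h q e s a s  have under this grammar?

Parse trees for h q e h q e s a s:
  [Tail h q e [Tail h q e [Tail s]] a [Tail s]]
  [Tail h q e [Tail h q e [Tail s] a [Tail s]]]

2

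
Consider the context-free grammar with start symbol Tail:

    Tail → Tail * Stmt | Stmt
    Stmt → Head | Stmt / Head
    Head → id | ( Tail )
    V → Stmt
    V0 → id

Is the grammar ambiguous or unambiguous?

Only Tail, Stmt, Head are reachable from Tail; ignoring the rest: The grammar is stratified — Tail handles '*' (left-recursive), Stmt handles '/', Head atoms. Each operator has a fixed associativity and precedence level, so every string has one parse.

Unambiguous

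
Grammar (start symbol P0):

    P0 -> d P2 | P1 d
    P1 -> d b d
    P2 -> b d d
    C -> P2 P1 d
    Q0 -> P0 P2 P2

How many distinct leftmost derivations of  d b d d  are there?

2

Parse trees for d b d d:
  [P0 d [P2 b d d]]
  [P0 [P1 d b d] d]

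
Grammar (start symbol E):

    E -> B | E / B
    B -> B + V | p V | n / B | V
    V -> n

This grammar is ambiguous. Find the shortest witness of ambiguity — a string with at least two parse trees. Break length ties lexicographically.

length 1: no string has ≥2 trees
length 2: no string has ≥2 trees
length 3: n / n has 2 parse trees

Two derivations of n / n:
  E ⇒ B ⇒ n / B ⇒ n / V ⇒ n / n
  E ⇒ E / B ⇒ B / B ⇒ V / B ⇒ n / B ⇒ n / V ⇒ n / n

n / n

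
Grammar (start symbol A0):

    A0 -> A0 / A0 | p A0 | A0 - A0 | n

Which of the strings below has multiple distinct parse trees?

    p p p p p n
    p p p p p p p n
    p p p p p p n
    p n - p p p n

p p p p p n: 1 tree
p p p p p p p n: 1 tree
p p p p p p n: 1 tree
p n - p p p n: 2 trees

p n - p p p n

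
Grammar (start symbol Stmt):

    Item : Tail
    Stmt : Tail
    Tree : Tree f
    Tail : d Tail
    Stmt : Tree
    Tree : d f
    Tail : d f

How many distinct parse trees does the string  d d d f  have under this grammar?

Parse trees for d d d f:
  [Stmt [Tail d [Tail d [Tail d f]]]]

1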